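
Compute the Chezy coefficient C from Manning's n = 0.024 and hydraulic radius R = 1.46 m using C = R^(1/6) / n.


The Chezy coefficient relates to Manning's n through C = R^(1/6) / n.
R^(1/6) = 1.46^(1/6) = 1.065104.
C = 1.065104 / 0.024 = 44.38 m^(1/2)/s.

44.38


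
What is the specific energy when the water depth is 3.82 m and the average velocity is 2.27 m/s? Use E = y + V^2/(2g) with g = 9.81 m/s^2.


Specific energy E = y + V^2/(2g).
Velocity head = V^2/(2g) = 2.27^2 / (2*9.81) = 5.1529 / 19.62 = 0.2626 m.
E = 3.82 + 0.2626 = 4.0826 m.

4.0826


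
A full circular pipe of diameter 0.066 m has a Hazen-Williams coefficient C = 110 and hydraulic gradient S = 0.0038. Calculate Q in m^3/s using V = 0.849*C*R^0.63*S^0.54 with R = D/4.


For a full circular pipe, R = D/4 = 0.066/4 = 0.0165 m.
V = 0.849 * 110 * 0.0165^0.63 * 0.0038^0.54
  = 0.849 * 110 * 0.075338 * 0.049327
  = 0.3471 m/s.
Pipe area A = pi*D^2/4 = pi*0.066^2/4 = 0.0034 m^2.
Q = A * V = 0.0034 * 0.3471 = 0.0012 m^3/s.

0.0012


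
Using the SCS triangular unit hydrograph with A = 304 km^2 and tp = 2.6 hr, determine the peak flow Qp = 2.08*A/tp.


SCS formula: Qp = 2.08 * A / tp.
Qp = 2.08 * 304 / 2.6
   = 632.32 / 2.6
   = 243.2 m^3/s per cm.

243.2


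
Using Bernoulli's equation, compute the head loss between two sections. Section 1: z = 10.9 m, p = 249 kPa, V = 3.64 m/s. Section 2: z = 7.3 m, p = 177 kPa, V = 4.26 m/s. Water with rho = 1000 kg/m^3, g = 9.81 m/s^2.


Total head at each section: H = z + p/(rho*g) + V^2/(2g).
H1 = 10.9 + 249*1000/(1000*9.81) + 3.64^2/(2*9.81)
   = 10.9 + 25.382 + 0.6753
   = 36.958 m.
H2 = 7.3 + 177*1000/(1000*9.81) + 4.26^2/(2*9.81)
   = 7.3 + 18.043 + 0.925
   = 26.268 m.
h_L = H1 - H2 = 36.958 - 26.268 = 10.69 m.

10.69


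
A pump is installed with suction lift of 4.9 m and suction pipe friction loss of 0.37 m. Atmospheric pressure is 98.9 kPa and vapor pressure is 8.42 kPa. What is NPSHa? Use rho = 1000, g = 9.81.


NPSHa = p_atm/(rho*g) - z_s - hf_s - p_vap/(rho*g).
p_atm/(rho*g) = 98.9*1000 / (1000*9.81) = 10.082 m.
p_vap/(rho*g) = 8.42*1000 / (1000*9.81) = 0.858 m.
NPSHa = 10.082 - 4.9 - 0.37 - 0.858
      = 3.95 m.

3.95


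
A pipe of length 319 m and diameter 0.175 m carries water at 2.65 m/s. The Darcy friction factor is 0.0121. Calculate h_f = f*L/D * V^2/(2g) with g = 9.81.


Darcy-Weisbach equation: h_f = f * (L/D) * V^2/(2g).
f * L/D = 0.0121 * 319/0.175 = 22.0566.
V^2/(2g) = 2.65^2 / (2*9.81) = 7.0225 / 19.62 = 0.3579 m.
h_f = 22.0566 * 0.3579 = 7.895 m.

7.895


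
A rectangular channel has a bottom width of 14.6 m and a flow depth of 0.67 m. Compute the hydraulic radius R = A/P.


For a rectangular section:
Flow area A = b * y = 14.6 * 0.67 = 9.78 m^2.
Wetted perimeter P = b + 2y = 14.6 + 2*0.67 = 15.94 m.
Hydraulic radius R = A/P = 9.78 / 15.94 = 0.6137 m.

0.6137


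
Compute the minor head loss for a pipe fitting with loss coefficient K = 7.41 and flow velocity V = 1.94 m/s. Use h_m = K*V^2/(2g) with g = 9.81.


Minor loss formula: h_m = K * V^2/(2g).
V^2 = 1.94^2 = 3.7636.
V^2/(2g) = 3.7636 / 19.62 = 0.1918 m.
h_m = 7.41 * 0.1918 = 1.4214 m.

1.4214


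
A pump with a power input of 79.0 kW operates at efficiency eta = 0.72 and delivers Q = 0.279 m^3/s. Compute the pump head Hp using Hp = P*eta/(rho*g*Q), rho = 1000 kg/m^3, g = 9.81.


Pump head formula: Hp = P * eta / (rho * g * Q).
Numerator: P * eta = 79.0 * 1000 * 0.72 = 56880.0 W.
Denominator: rho * g * Q = 1000 * 9.81 * 0.279 = 2736.99.
Hp = 56880.0 / 2736.99 = 20.78 m.

20.78


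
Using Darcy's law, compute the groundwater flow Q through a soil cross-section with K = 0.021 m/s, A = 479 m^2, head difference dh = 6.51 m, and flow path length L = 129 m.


Darcy's law: Q = K * A * i, where i = dh/L.
Hydraulic gradient i = 6.51 / 129 = 0.050465.
Q = 0.021 * 479 * 0.050465
  = 0.5076 m^3/s.

0.5076


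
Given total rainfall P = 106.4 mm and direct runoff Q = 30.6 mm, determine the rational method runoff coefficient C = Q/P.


The runoff coefficient C = runoff depth / rainfall depth.
C = 30.6 / 106.4
  = 0.2876.

0.2876


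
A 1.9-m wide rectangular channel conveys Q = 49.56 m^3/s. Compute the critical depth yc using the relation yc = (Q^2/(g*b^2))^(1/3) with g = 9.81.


Using yc = (Q^2 / (g * b^2))^(1/3):
Q^2 = 49.56^2 = 2456.19.
g * b^2 = 9.81 * 1.9^2 = 9.81 * 3.61 = 35.41.
Q^2 / (g*b^2) = 2456.19 / 35.41 = 69.3643.
yc = 69.3643^(1/3) = 4.1086 m.

4.1086


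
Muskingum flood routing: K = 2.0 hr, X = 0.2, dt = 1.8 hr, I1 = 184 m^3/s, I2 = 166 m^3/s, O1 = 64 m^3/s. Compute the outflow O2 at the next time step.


Muskingum coefficients:
denom = 2*K*(1-X) + dt = 2*2.0*(1-0.2) + 1.8 = 5.0.
C0 = (dt - 2*K*X)/denom = (1.8 - 2*2.0*0.2)/5.0 = 0.2.
C1 = (dt + 2*K*X)/denom = (1.8 + 2*2.0*0.2)/5.0 = 0.52.
C2 = (2*K*(1-X) - dt)/denom = 0.28.
O2 = C0*I2 + C1*I1 + C2*O1
   = 0.2*166 + 0.52*184 + 0.28*64
   = 146.8 m^3/s.

146.8


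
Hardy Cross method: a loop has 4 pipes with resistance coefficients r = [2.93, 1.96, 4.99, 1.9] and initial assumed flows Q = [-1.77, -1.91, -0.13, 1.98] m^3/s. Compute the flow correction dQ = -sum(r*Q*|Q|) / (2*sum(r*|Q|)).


Numerator terms (r*Q*|Q|): 2.93*-1.77*|-1.77| = -9.1794; 1.96*-1.91*|-1.91| = -7.1503; 4.99*-0.13*|-0.13| = -0.0843; 1.9*1.98*|1.98| = 7.4488.
Sum of numerator = -8.9652.
Denominator terms (r*|Q|): 2.93*|-1.77| = 5.1861; 1.96*|-1.91| = 3.7436; 4.99*|-0.13| = 0.6487; 1.9*|1.98| = 3.762.
2 * sum of denominator = 2 * 13.3404 = 26.6808.
dQ = --8.9652 / 26.6808 = 0.336 m^3/s.

0.336


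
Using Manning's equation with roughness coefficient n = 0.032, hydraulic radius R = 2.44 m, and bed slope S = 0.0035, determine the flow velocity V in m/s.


Manning's equation gives V = (1/n) * R^(2/3) * S^(1/2).
First, compute R^(2/3) = 2.44^(2/3) = 1.8124.
Next, S^(1/2) = 0.0035^(1/2) = 0.059161.
Then 1/n = 1/0.032 = 31.25.
V = 31.25 * 1.8124 * 0.059161 = 3.3508 m/s.

3.3508


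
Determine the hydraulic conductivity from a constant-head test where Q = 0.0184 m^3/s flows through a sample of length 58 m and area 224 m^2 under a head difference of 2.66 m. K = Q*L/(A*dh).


From K = Q*L / (A*dh):
Numerator: Q*L = 0.0184 * 58 = 1.0672.
Denominator: A*dh = 224 * 2.66 = 595.84.
K = 1.0672 / 595.84 = 0.001791 m/s.

0.001791


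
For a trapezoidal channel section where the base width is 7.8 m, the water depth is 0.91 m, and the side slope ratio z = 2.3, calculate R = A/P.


For a trapezoidal section with side slope z:
A = (b + z*y)*y = (7.8 + 2.3*0.91)*0.91 = 9.003 m^2.
P = b + 2*y*sqrt(1 + z^2) = 7.8 + 2*0.91*sqrt(1 + 2.3^2) = 12.365 m.
R = A/P = 9.003 / 12.365 = 0.7281 m.

0.7281


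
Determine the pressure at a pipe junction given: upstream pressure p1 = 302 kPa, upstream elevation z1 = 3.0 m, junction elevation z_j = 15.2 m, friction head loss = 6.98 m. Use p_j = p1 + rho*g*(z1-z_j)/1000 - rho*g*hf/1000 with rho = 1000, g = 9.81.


Junction pressure: p_j = p1 + rho*g*(z1 - z_j)/1000 - rho*g*hf/1000.
Elevation term = 1000*9.81*(3.0 - 15.2)/1000 = -119.682 kPa.
Friction term = 1000*9.81*6.98/1000 = 68.474 kPa.
p_j = 302 + -119.682 - 68.474 = 113.84 kPa.

113.84


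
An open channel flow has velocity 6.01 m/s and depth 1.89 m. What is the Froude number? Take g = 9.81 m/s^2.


The Froude number is defined as Fr = V / sqrt(g*y).
g*y = 9.81 * 1.89 = 18.5409.
sqrt(g*y) = sqrt(18.5409) = 4.3059.
Fr = 6.01 / 4.3059 = 1.3958.

1.3958


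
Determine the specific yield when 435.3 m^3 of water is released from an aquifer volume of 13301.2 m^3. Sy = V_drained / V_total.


Specific yield Sy = Volume drained / Total volume.
Sy = 435.3 / 13301.2
   = 0.0327.

0.0327


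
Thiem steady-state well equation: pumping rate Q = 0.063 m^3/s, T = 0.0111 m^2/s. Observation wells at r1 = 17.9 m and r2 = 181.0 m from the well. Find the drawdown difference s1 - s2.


Thiem equation: s1 - s2 = Q/(2*pi*T) * ln(r2/r1).
ln(r2/r1) = ln(181.0/17.9) = 2.3137.
Q/(2*pi*T) = 0.063 / (2*pi*0.0111) = 0.063 / 0.0697 = 0.9033.
s1 - s2 = 0.9033 * 2.3137 = 2.09 m.

2.09


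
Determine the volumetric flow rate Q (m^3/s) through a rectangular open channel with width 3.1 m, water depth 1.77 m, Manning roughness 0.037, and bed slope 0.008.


For a rectangular channel, the cross-sectional area A = b * y = 3.1 * 1.77 = 5.49 m^2.
The wetted perimeter P = b + 2y = 3.1 + 2*1.77 = 6.64 m.
Hydraulic radius R = A/P = 5.49/6.64 = 0.8264 m.
Velocity V = (1/n)*R^(2/3)*S^(1/2) = (1/0.037)*0.8264^(2/3)*0.008^(1/2) = 2.1287 m/s.
Discharge Q = A * V = 5.49 * 2.1287 = 11.68 m^3/s.

11.68


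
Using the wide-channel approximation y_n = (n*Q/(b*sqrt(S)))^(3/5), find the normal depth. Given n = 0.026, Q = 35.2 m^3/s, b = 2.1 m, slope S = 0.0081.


We use the wide-channel approximation y_n = (n*Q/(b*sqrt(S)))^(3/5).
sqrt(S) = sqrt(0.0081) = 0.09.
Numerator: n*Q = 0.026 * 35.2 = 0.9152.
Denominator: b*sqrt(S) = 2.1 * 0.09 = 0.189.
arg = 4.8423.
y_n = 4.8423^(3/5) = 2.5765 m.

2.5765


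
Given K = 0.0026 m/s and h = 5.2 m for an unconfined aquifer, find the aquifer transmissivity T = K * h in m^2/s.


Transmissivity is defined as T = K * h.
T = 0.0026 * 5.2
  = 0.0135 m^2/s.

0.0135


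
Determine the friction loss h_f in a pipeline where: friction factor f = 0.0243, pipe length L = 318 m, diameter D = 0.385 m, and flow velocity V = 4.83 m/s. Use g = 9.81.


Darcy-Weisbach equation: h_f = f * (L/D) * V^2/(2g).
f * L/D = 0.0243 * 318/0.385 = 20.0712.
V^2/(2g) = 4.83^2 / (2*9.81) = 23.3289 / 19.62 = 1.189 m.
h_f = 20.0712 * 1.189 = 23.865 m.

23.865


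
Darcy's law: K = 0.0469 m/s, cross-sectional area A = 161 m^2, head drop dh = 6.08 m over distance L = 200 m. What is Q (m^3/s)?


Darcy's law: Q = K * A * i, where i = dh/L.
Hydraulic gradient i = 6.08 / 200 = 0.0304.
Q = 0.0469 * 161 * 0.0304
  = 0.2295 m^3/s.

0.2295


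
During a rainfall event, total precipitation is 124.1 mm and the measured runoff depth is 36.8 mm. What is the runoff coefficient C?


The runoff coefficient C = runoff depth / rainfall depth.
C = 36.8 / 124.1
  = 0.2965.

0.2965


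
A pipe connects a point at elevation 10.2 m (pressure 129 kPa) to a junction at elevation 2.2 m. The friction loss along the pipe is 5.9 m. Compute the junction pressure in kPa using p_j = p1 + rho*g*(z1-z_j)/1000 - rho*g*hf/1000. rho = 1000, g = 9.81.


Junction pressure: p_j = p1 + rho*g*(z1 - z_j)/1000 - rho*g*hf/1000.
Elevation term = 1000*9.81*(10.2 - 2.2)/1000 = 78.48 kPa.
Friction term = 1000*9.81*5.9/1000 = 57.879 kPa.
p_j = 129 + 78.48 - 57.879 = 149.6 kPa.

149.6


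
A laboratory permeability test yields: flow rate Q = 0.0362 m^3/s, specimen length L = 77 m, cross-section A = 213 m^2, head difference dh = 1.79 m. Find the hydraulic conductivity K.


From K = Q*L / (A*dh):
Numerator: Q*L = 0.0362 * 77 = 2.7874.
Denominator: A*dh = 213 * 1.79 = 381.27.
K = 2.7874 / 381.27 = 0.007311 m/s.

0.007311


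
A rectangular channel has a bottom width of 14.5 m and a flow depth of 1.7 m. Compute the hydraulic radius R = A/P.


For a rectangular section:
Flow area A = b * y = 14.5 * 1.7 = 24.65 m^2.
Wetted perimeter P = b + 2y = 14.5 + 2*1.7 = 17.9 m.
Hydraulic radius R = A/P = 24.65 / 17.9 = 1.3771 m.

1.3771


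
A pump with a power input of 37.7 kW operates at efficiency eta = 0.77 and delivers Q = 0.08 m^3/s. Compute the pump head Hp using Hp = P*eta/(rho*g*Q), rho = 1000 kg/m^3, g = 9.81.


Pump head formula: Hp = P * eta / (rho * g * Q).
Numerator: P * eta = 37.7 * 1000 * 0.77 = 29029.0 W.
Denominator: rho * g * Q = 1000 * 9.81 * 0.08 = 784.8.
Hp = 29029.0 / 784.8 = 36.99 m.

36.99


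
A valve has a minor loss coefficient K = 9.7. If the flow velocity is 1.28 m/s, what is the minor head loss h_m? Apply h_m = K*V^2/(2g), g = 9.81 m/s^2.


Minor loss formula: h_m = K * V^2/(2g).
V^2 = 1.28^2 = 1.6384.
V^2/(2g) = 1.6384 / 19.62 = 0.0835 m.
h_m = 9.7 * 0.0835 = 0.81 m.

0.81


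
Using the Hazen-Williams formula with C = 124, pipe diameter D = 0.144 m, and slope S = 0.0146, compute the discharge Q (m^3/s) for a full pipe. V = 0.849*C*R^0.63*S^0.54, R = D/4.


For a full circular pipe, R = D/4 = 0.144/4 = 0.036 m.
V = 0.849 * 124 * 0.036^0.63 * 0.0146^0.54
  = 0.849 * 124 * 0.12316 * 0.102035
  = 1.323 m/s.
Pipe area A = pi*D^2/4 = pi*0.144^2/4 = 0.0163 m^2.
Q = A * V = 0.0163 * 1.323 = 0.0215 m^3/s.

0.0215


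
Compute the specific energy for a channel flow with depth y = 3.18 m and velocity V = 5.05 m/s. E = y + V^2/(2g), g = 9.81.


Specific energy E = y + V^2/(2g).
Velocity head = V^2/(2g) = 5.05^2 / (2*9.81) = 25.5025 / 19.62 = 1.2998 m.
E = 3.18 + 1.2998 = 4.4798 m.

4.4798


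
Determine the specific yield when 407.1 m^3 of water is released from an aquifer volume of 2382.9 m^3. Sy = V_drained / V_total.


Specific yield Sy = Volume drained / Total volume.
Sy = 407.1 / 2382.9
   = 0.1708.

0.1708


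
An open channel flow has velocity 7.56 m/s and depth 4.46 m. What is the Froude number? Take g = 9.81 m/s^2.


The Froude number is defined as Fr = V / sqrt(g*y).
g*y = 9.81 * 4.46 = 43.7526.
sqrt(g*y) = sqrt(43.7526) = 6.6146.
Fr = 7.56 / 6.6146 = 1.1429.

1.1429


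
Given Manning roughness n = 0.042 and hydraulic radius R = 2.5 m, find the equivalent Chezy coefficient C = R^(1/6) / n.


The Chezy coefficient relates to Manning's n through C = R^(1/6) / n.
R^(1/6) = 2.5^(1/6) = 1.164993.
C = 1.164993 / 0.042 = 27.74 m^(1/2)/s.

27.74


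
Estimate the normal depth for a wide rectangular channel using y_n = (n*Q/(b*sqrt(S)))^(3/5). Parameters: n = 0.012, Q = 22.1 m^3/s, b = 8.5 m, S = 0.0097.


We use the wide-channel approximation y_n = (n*Q/(b*sqrt(S)))^(3/5).
sqrt(S) = sqrt(0.0097) = 0.098489.
Numerator: n*Q = 0.012 * 22.1 = 0.2652.
Denominator: b*sqrt(S) = 8.5 * 0.098489 = 0.837156.
arg = 0.3168.
y_n = 0.3168^(3/5) = 0.5017 m.

0.5017


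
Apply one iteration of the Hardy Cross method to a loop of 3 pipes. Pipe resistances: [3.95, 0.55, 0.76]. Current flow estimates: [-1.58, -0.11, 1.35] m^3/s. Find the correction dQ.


Numerator terms (r*Q*|Q|): 3.95*-1.58*|-1.58| = -9.8608; 0.55*-0.11*|-0.11| = -0.0067; 0.76*1.35*|1.35| = 1.3851.
Sum of numerator = -8.4823.
Denominator terms (r*|Q|): 3.95*|-1.58| = 6.241; 0.55*|-0.11| = 0.0605; 0.76*|1.35| = 1.026.
2 * sum of denominator = 2 * 7.3275 = 14.655.
dQ = --8.4823 / 14.655 = 0.5788 m^3/s.

0.5788


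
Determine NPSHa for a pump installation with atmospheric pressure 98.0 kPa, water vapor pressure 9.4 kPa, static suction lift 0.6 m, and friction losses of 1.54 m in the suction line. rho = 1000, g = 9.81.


NPSHa = p_atm/(rho*g) - z_s - hf_s - p_vap/(rho*g).
p_atm/(rho*g) = 98.0*1000 / (1000*9.81) = 9.99 m.
p_vap/(rho*g) = 9.4*1000 / (1000*9.81) = 0.958 m.
NPSHa = 9.99 - 0.6 - 1.54 - 0.958
      = 6.89 m.

6.89


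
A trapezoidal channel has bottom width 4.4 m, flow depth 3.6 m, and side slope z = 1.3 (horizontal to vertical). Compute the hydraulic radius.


For a trapezoidal section with side slope z:
A = (b + z*y)*y = (4.4 + 1.3*3.6)*3.6 = 32.688 m^2.
P = b + 2*y*sqrt(1 + z^2) = 4.4 + 2*3.6*sqrt(1 + 1.3^2) = 16.209 m.
R = A/P = 32.688 / 16.209 = 2.0167 m.

2.0167


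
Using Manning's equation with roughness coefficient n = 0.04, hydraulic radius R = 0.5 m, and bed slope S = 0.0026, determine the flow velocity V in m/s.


Manning's equation gives V = (1/n) * R^(2/3) * S^(1/2).
First, compute R^(2/3) = 0.5^(2/3) = 0.63.
Next, S^(1/2) = 0.0026^(1/2) = 0.05099.
Then 1/n = 1/0.04 = 25.0.
V = 25.0 * 0.63 * 0.05099 = 0.803 m/s.

0.803


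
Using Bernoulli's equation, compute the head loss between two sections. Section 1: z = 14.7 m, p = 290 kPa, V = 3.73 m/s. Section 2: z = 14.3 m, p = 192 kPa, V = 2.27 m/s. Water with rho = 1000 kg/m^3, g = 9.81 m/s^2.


Total head at each section: H = z + p/(rho*g) + V^2/(2g).
H1 = 14.7 + 290*1000/(1000*9.81) + 3.73^2/(2*9.81)
   = 14.7 + 29.562 + 0.7091
   = 44.971 m.
H2 = 14.3 + 192*1000/(1000*9.81) + 2.27^2/(2*9.81)
   = 14.3 + 19.572 + 0.2626
   = 34.135 m.
h_L = H1 - H2 = 44.971 - 34.135 = 10.836 m.

10.836


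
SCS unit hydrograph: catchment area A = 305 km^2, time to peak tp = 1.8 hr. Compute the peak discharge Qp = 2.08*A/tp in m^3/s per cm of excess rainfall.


SCS formula: Qp = 2.08 * A / tp.
Qp = 2.08 * 305 / 1.8
   = 634.4 / 1.8
   = 352.44 m^3/s per cm.

352.44


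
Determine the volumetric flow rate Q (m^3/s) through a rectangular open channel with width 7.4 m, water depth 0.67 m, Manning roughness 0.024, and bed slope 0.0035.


For a rectangular channel, the cross-sectional area A = b * y = 7.4 * 0.67 = 4.96 m^2.
The wetted perimeter P = b + 2y = 7.4 + 2*0.67 = 8.74 m.
Hydraulic radius R = A/P = 4.96/8.74 = 0.5673 m.
Velocity V = (1/n)*R^(2/3)*S^(1/2) = (1/0.024)*0.5673^(2/3)*0.0035^(1/2) = 1.6892 m/s.
Discharge Q = A * V = 4.96 * 1.6892 = 8.375 m^3/s.

8.375


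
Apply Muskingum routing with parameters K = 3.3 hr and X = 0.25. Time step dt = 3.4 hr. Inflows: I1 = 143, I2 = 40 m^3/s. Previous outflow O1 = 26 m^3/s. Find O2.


Muskingum coefficients:
denom = 2*K*(1-X) + dt = 2*3.3*(1-0.25) + 3.4 = 8.35.
C0 = (dt - 2*K*X)/denom = (3.4 - 2*3.3*0.25)/8.35 = 0.2096.
C1 = (dt + 2*K*X)/denom = (3.4 + 2*3.3*0.25)/8.35 = 0.6048.
C2 = (2*K*(1-X) - dt)/denom = 0.1856.
O2 = C0*I2 + C1*I1 + C2*O1
   = 0.2096*40 + 0.6048*143 + 0.1856*26
   = 99.69 m^3/s.

99.69


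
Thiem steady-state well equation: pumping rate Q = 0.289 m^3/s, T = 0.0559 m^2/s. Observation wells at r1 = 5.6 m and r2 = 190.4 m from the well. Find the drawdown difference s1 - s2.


Thiem equation: s1 - s2 = Q/(2*pi*T) * ln(r2/r1).
ln(r2/r1) = ln(190.4/5.6) = 3.5264.
Q/(2*pi*T) = 0.289 / (2*pi*0.0559) = 0.289 / 0.3512 = 0.8228.
s1 - s2 = 0.8228 * 3.5264 = 2.9016 m.

2.9016


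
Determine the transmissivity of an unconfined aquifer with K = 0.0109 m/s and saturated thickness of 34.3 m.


Transmissivity is defined as T = K * h.
T = 0.0109 * 34.3
  = 0.3739 m^2/s.

0.3739


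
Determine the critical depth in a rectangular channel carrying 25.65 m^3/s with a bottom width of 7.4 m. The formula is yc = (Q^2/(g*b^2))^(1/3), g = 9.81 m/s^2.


Using yc = (Q^2 / (g * b^2))^(1/3):
Q^2 = 25.65^2 = 657.92.
g * b^2 = 9.81 * 7.4^2 = 9.81 * 54.76 = 537.2.
Q^2 / (g*b^2) = 657.92 / 537.2 = 1.2247.
yc = 1.2247^(1/3) = 1.0699 m.

1.0699


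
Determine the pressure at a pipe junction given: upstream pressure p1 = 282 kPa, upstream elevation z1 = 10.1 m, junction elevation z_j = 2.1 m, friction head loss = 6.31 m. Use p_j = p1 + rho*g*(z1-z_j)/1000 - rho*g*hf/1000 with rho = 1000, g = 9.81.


Junction pressure: p_j = p1 + rho*g*(z1 - z_j)/1000 - rho*g*hf/1000.
Elevation term = 1000*9.81*(10.1 - 2.1)/1000 = 78.48 kPa.
Friction term = 1000*9.81*6.31/1000 = 61.901 kPa.
p_j = 282 + 78.48 - 61.901 = 298.58 kPa.

298.58


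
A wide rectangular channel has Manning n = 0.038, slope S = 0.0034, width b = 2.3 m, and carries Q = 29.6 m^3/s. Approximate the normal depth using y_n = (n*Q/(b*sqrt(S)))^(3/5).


We use the wide-channel approximation y_n = (n*Q/(b*sqrt(S)))^(3/5).
sqrt(S) = sqrt(0.0034) = 0.05831.
Numerator: n*Q = 0.038 * 29.6 = 1.1248.
Denominator: b*sqrt(S) = 2.3 * 0.05831 = 0.134113.
arg = 8.387.
y_n = 8.387^(3/5) = 3.5823 m.

3.5823


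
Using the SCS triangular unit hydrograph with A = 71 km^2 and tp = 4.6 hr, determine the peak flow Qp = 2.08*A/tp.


SCS formula: Qp = 2.08 * A / tp.
Qp = 2.08 * 71 / 4.6
   = 147.68 / 4.6
   = 32.1 m^3/s per cm.

32.1


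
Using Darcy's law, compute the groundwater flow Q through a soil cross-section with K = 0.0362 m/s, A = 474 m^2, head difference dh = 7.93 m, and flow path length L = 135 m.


Darcy's law: Q = K * A * i, where i = dh/L.
Hydraulic gradient i = 7.93 / 135 = 0.058741.
Q = 0.0362 * 474 * 0.058741
  = 1.0079 m^3/s.

1.0079


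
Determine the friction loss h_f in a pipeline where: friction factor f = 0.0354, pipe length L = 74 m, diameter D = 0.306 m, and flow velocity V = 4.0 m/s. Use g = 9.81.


Darcy-Weisbach equation: h_f = f * (L/D) * V^2/(2g).
f * L/D = 0.0354 * 74/0.306 = 8.5608.
V^2/(2g) = 4.0^2 / (2*9.81) = 16.0 / 19.62 = 0.8155 m.
h_f = 8.5608 * 0.8155 = 6.981 m.

6.981


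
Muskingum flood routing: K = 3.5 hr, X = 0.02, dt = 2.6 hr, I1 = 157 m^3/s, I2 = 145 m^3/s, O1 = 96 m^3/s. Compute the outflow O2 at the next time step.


Muskingum coefficients:
denom = 2*K*(1-X) + dt = 2*3.5*(1-0.02) + 2.6 = 9.46.
C0 = (dt - 2*K*X)/denom = (2.6 - 2*3.5*0.02)/9.46 = 0.26.
C1 = (dt + 2*K*X)/denom = (2.6 + 2*3.5*0.02)/9.46 = 0.2896.
C2 = (2*K*(1-X) - dt)/denom = 0.4503.
O2 = C0*I2 + C1*I1 + C2*O1
   = 0.26*145 + 0.2896*157 + 0.4503*96
   = 126.41 m^3/s.

126.41


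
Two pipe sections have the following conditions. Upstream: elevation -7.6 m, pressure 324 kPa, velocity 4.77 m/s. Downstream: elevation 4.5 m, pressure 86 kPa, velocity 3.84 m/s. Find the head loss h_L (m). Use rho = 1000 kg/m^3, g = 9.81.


Total head at each section: H = z + p/(rho*g) + V^2/(2g).
H1 = -7.6 + 324*1000/(1000*9.81) + 4.77^2/(2*9.81)
   = -7.6 + 33.028 + 1.1597
   = 26.587 m.
H2 = 4.5 + 86*1000/(1000*9.81) + 3.84^2/(2*9.81)
   = 4.5 + 8.767 + 0.7516
   = 14.018 m.
h_L = H1 - H2 = 26.587 - 14.018 = 12.569 m.

12.569


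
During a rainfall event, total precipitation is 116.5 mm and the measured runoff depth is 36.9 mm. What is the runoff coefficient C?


The runoff coefficient C = runoff depth / rainfall depth.
C = 36.9 / 116.5
  = 0.3167.

0.3167


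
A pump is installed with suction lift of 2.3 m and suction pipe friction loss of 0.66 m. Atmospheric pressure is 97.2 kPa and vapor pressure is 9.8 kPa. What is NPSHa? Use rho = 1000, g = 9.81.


NPSHa = p_atm/(rho*g) - z_s - hf_s - p_vap/(rho*g).
p_atm/(rho*g) = 97.2*1000 / (1000*9.81) = 9.908 m.
p_vap/(rho*g) = 9.8*1000 / (1000*9.81) = 0.999 m.
NPSHa = 9.908 - 2.3 - 0.66 - 0.999
      = 5.95 m.

5.95


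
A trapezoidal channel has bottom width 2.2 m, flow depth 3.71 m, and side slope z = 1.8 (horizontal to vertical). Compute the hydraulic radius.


For a trapezoidal section with side slope z:
A = (b + z*y)*y = (2.2 + 1.8*3.71)*3.71 = 32.937 m^2.
P = b + 2*y*sqrt(1 + z^2) = 2.2 + 2*3.71*sqrt(1 + 1.8^2) = 17.479 m.
R = A/P = 32.937 / 17.479 = 1.8844 m.

1.8844


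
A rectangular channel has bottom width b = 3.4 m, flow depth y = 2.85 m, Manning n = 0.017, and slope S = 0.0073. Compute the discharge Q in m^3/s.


For a rectangular channel, the cross-sectional area A = b * y = 3.4 * 2.85 = 9.69 m^2.
The wetted perimeter P = b + 2y = 3.4 + 2*2.85 = 9.1 m.
Hydraulic radius R = A/P = 9.69/9.1 = 1.0648 m.
Velocity V = (1/n)*R^(2/3)*S^(1/2) = (1/0.017)*1.0648^(2/3)*0.0073^(1/2) = 5.2408 m/s.
Discharge Q = A * V = 9.69 * 5.2408 = 50.784 m^3/s.

50.784


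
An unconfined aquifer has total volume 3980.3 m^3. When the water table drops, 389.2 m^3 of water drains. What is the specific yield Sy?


Specific yield Sy = Volume drained / Total volume.
Sy = 389.2 / 3980.3
   = 0.0978.

0.0978


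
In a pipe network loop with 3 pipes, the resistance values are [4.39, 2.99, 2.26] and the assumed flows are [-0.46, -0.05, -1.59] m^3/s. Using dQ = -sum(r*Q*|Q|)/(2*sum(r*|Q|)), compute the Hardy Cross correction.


Numerator terms (r*Q*|Q|): 4.39*-0.46*|-0.46| = -0.9289; 2.99*-0.05*|-0.05| = -0.0075; 2.26*-1.59*|-1.59| = -5.7135.
Sum of numerator = -6.6499.
Denominator terms (r*|Q|): 4.39*|-0.46| = 2.0194; 2.99*|-0.05| = 0.1495; 2.26*|-1.59| = 3.5934.
2 * sum of denominator = 2 * 5.7623 = 11.5246.
dQ = --6.6499 / 11.5246 = 0.577 m^3/s.

0.577


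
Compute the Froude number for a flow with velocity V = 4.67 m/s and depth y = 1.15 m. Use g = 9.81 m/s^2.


The Froude number is defined as Fr = V / sqrt(g*y).
g*y = 9.81 * 1.15 = 11.2815.
sqrt(g*y) = sqrt(11.2815) = 3.3588.
Fr = 4.67 / 3.3588 = 1.3904.

1.3904


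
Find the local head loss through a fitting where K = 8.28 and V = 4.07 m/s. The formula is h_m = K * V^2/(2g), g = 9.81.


Minor loss formula: h_m = K * V^2/(2g).
V^2 = 4.07^2 = 16.5649.
V^2/(2g) = 16.5649 / 19.62 = 0.8443 m.
h_m = 8.28 * 0.8443 = 6.9907 m.

6.9907


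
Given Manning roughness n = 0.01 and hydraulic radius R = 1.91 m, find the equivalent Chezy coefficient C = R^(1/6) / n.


The Chezy coefficient relates to Manning's n through C = R^(1/6) / n.
R^(1/6) = 1.91^(1/6) = 1.113881.
C = 1.113881 / 0.01 = 111.39 m^(1/2)/s.

111.39


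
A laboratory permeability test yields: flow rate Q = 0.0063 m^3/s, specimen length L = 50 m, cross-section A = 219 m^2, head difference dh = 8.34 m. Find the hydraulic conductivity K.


From K = Q*L / (A*dh):
Numerator: Q*L = 0.0063 * 50 = 0.315.
Denominator: A*dh = 219 * 8.34 = 1826.46.
K = 0.315 / 1826.46 = 0.000172 m/s.

0.000172


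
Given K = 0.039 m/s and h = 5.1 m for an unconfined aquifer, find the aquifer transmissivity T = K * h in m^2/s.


Transmissivity is defined as T = K * h.
T = 0.039 * 5.1
  = 0.1989 m^2/s.

0.1989


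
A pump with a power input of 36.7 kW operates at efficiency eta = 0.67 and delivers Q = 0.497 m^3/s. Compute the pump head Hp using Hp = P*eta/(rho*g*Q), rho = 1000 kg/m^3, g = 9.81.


Pump head formula: Hp = P * eta / (rho * g * Q).
Numerator: P * eta = 36.7 * 1000 * 0.67 = 24589.0 W.
Denominator: rho * g * Q = 1000 * 9.81 * 0.497 = 4875.57.
Hp = 24589.0 / 4875.57 = 5.04 m.

5.04


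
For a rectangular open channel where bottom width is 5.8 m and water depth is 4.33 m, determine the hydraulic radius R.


For a rectangular section:
Flow area A = b * y = 5.8 * 4.33 = 25.11 m^2.
Wetted perimeter P = b + 2y = 5.8 + 2*4.33 = 14.46 m.
Hydraulic radius R = A/P = 25.11 / 14.46 = 1.7368 m.

1.7368


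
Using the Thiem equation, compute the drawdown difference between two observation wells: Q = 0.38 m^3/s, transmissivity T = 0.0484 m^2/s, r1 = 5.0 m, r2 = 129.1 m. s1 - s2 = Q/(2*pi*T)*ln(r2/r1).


Thiem equation: s1 - s2 = Q/(2*pi*T) * ln(r2/r1).
ln(r2/r1) = ln(129.1/5.0) = 3.2511.
Q/(2*pi*T) = 0.38 / (2*pi*0.0484) = 0.38 / 0.3041 = 1.2496.
s1 - s2 = 1.2496 * 3.2511 = 4.0625 m.

4.0625


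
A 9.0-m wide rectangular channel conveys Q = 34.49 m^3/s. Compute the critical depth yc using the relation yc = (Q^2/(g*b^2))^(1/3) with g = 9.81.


Using yc = (Q^2 / (g * b^2))^(1/3):
Q^2 = 34.49^2 = 1189.56.
g * b^2 = 9.81 * 9.0^2 = 9.81 * 81.0 = 794.61.
Q^2 / (g*b^2) = 1189.56 / 794.61 = 1.497.
yc = 1.497^(1/3) = 1.144 m.

1.144


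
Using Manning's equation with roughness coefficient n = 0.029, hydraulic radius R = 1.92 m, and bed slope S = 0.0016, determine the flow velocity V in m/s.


Manning's equation gives V = (1/n) * R^(2/3) * S^(1/2).
First, compute R^(2/3) = 1.92^(2/3) = 1.5448.
Next, S^(1/2) = 0.0016^(1/2) = 0.04.
Then 1/n = 1/0.029 = 34.48.
V = 34.48 * 1.5448 * 0.04 = 2.1307 m/s.

2.1307


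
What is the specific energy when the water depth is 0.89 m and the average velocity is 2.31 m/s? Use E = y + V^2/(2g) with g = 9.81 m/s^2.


Specific energy E = y + V^2/(2g).
Velocity head = V^2/(2g) = 2.31^2 / (2*9.81) = 5.3361 / 19.62 = 0.272 m.
E = 0.89 + 0.272 = 1.162 m.

1.162


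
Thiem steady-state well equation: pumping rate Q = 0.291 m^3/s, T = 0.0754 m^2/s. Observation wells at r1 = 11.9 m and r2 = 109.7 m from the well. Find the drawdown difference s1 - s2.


Thiem equation: s1 - s2 = Q/(2*pi*T) * ln(r2/r1).
ln(r2/r1) = ln(109.7/11.9) = 2.2212.
Q/(2*pi*T) = 0.291 / (2*pi*0.0754) = 0.291 / 0.4738 = 0.6142.
s1 - s2 = 0.6142 * 2.2212 = 1.3644 m.

1.3644


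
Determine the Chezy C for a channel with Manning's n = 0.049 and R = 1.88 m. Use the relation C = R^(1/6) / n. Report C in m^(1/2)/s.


The Chezy coefficient relates to Manning's n through C = R^(1/6) / n.
R^(1/6) = 1.88^(1/6) = 1.110946.
C = 1.110946 / 0.049 = 22.67 m^(1/2)/s.

22.67


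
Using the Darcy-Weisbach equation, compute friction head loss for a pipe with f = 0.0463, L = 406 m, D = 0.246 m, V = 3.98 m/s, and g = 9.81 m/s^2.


Darcy-Weisbach equation: h_f = f * (L/D) * V^2/(2g).
f * L/D = 0.0463 * 406/0.246 = 76.4138.
V^2/(2g) = 3.98^2 / (2*9.81) = 15.8404 / 19.62 = 0.8074 m.
h_f = 76.4138 * 0.8074 = 61.693 m.

61.693


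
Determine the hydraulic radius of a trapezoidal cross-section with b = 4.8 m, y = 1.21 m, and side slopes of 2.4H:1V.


For a trapezoidal section with side slope z:
A = (b + z*y)*y = (4.8 + 2.4*1.21)*1.21 = 9.322 m^2.
P = b + 2*y*sqrt(1 + z^2) = 4.8 + 2*1.21*sqrt(1 + 2.4^2) = 11.092 m.
R = A/P = 9.322 / 11.092 = 0.8404 m.

0.8404


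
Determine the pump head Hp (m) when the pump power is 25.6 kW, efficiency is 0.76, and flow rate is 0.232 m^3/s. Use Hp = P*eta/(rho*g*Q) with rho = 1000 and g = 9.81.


Pump head formula: Hp = P * eta / (rho * g * Q).
Numerator: P * eta = 25.6 * 1000 * 0.76 = 19456.0 W.
Denominator: rho * g * Q = 1000 * 9.81 * 0.232 = 2275.92.
Hp = 19456.0 / 2275.92 = 8.55 m.

8.55


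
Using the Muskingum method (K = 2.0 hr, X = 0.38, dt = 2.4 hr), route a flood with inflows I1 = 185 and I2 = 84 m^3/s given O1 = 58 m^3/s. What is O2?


Muskingum coefficients:
denom = 2*K*(1-X) + dt = 2*2.0*(1-0.38) + 2.4 = 4.88.
C0 = (dt - 2*K*X)/denom = (2.4 - 2*2.0*0.38)/4.88 = 0.1803.
C1 = (dt + 2*K*X)/denom = (2.4 + 2*2.0*0.38)/4.88 = 0.8033.
C2 = (2*K*(1-X) - dt)/denom = 0.0164.
O2 = C0*I2 + C1*I1 + C2*O1
   = 0.1803*84 + 0.8033*185 + 0.0164*58
   = 164.7 m^3/s.

164.7


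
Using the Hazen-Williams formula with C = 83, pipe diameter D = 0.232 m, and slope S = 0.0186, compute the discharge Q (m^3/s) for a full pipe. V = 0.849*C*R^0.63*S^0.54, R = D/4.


For a full circular pipe, R = D/4 = 0.232/4 = 0.058 m.
V = 0.849 * 83 * 0.058^0.63 * 0.0186^0.54
  = 0.849 * 83 * 0.166326 * 0.116289
  = 1.363 m/s.
Pipe area A = pi*D^2/4 = pi*0.232^2/4 = 0.0423 m^2.
Q = A * V = 0.0423 * 1.363 = 0.0576 m^3/s.

0.0576


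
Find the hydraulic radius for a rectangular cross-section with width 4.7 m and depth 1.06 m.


For a rectangular section:
Flow area A = b * y = 4.7 * 1.06 = 4.98 m^2.
Wetted perimeter P = b + 2y = 4.7 + 2*1.06 = 6.82 m.
Hydraulic radius R = A/P = 4.98 / 6.82 = 0.7305 m.

0.7305


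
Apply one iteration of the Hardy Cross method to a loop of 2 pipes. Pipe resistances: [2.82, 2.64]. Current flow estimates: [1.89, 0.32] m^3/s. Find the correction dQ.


Numerator terms (r*Q*|Q|): 2.82*1.89*|1.89| = 10.0733; 2.64*0.32*|0.32| = 0.2703.
Sum of numerator = 10.3437.
Denominator terms (r*|Q|): 2.82*|1.89| = 5.3298; 2.64*|0.32| = 0.8448.
2 * sum of denominator = 2 * 6.1746 = 12.3492.
dQ = -10.3437 / 12.3492 = -0.8376 m^3/s.

-0.8376


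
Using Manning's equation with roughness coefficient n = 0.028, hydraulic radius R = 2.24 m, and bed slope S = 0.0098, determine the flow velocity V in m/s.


Manning's equation gives V = (1/n) * R^(2/3) * S^(1/2).
First, compute R^(2/3) = 2.24^(2/3) = 1.712.
Next, S^(1/2) = 0.0098^(1/2) = 0.098995.
Then 1/n = 1/0.028 = 35.71.
V = 35.71 * 1.712 * 0.098995 = 6.0528 m/s.

6.0528


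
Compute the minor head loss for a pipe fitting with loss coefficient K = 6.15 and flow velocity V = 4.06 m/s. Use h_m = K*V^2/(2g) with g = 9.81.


Minor loss formula: h_m = K * V^2/(2g).
V^2 = 4.06^2 = 16.4836.
V^2/(2g) = 16.4836 / 19.62 = 0.8401 m.
h_m = 6.15 * 0.8401 = 5.1669 m.

5.1669


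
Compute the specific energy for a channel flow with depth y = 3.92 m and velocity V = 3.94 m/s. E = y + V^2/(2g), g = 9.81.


Specific energy E = y + V^2/(2g).
Velocity head = V^2/(2g) = 3.94^2 / (2*9.81) = 15.5236 / 19.62 = 0.7912 m.
E = 3.92 + 0.7912 = 4.7112 m.

4.7112


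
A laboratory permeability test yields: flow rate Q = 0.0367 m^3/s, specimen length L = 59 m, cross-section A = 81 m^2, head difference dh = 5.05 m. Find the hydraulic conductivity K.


From K = Q*L / (A*dh):
Numerator: Q*L = 0.0367 * 59 = 2.1653.
Denominator: A*dh = 81 * 5.05 = 409.05.
K = 2.1653 / 409.05 = 0.005293 m/s.

0.005293


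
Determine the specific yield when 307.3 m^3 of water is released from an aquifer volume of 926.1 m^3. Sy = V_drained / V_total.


Specific yield Sy = Volume drained / Total volume.
Sy = 307.3 / 926.1
   = 0.3318.

0.3318


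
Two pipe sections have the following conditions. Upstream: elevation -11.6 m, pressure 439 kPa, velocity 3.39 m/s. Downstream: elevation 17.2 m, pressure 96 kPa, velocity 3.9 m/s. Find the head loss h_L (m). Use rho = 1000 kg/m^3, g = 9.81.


Total head at each section: H = z + p/(rho*g) + V^2/(2g).
H1 = -11.6 + 439*1000/(1000*9.81) + 3.39^2/(2*9.81)
   = -11.6 + 44.75 + 0.5857
   = 33.736 m.
H2 = 17.2 + 96*1000/(1000*9.81) + 3.9^2/(2*9.81)
   = 17.2 + 9.786 + 0.7752
   = 27.761 m.
h_L = H1 - H2 = 33.736 - 27.761 = 5.975 m.

5.975


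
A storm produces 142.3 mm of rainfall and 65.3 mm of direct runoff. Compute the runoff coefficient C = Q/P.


The runoff coefficient C = runoff depth / rainfall depth.
C = 65.3 / 142.3
  = 0.4589.

0.4589


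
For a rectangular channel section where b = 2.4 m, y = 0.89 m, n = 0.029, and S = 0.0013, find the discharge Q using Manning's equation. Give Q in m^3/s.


For a rectangular channel, the cross-sectional area A = b * y = 2.4 * 0.89 = 2.14 m^2.
The wetted perimeter P = b + 2y = 2.4 + 2*0.89 = 4.18 m.
Hydraulic radius R = A/P = 2.14/4.18 = 0.511 m.
Velocity V = (1/n)*R^(2/3)*S^(1/2) = (1/0.029)*0.511^(2/3)*0.0013^(1/2) = 0.7947 m/s.
Discharge Q = A * V = 2.14 * 0.7947 = 1.697 m^3/s.

1.697


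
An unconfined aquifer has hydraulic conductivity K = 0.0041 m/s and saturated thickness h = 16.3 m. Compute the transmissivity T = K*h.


Transmissivity is defined as T = K * h.
T = 0.0041 * 16.3
  = 0.0668 m^2/s.

0.0668


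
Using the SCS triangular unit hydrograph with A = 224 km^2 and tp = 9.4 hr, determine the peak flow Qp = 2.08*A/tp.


SCS formula: Qp = 2.08 * A / tp.
Qp = 2.08 * 224 / 9.4
   = 465.92 / 9.4
   = 49.57 m^3/s per cm.

49.57


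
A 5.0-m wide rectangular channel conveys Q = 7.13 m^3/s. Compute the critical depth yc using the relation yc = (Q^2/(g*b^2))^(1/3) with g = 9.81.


Using yc = (Q^2 / (g * b^2))^(1/3):
Q^2 = 7.13^2 = 50.84.
g * b^2 = 9.81 * 5.0^2 = 9.81 * 25.0 = 245.25.
Q^2 / (g*b^2) = 50.84 / 245.25 = 0.2073.
yc = 0.2073^(1/3) = 0.5918 m.

0.5918


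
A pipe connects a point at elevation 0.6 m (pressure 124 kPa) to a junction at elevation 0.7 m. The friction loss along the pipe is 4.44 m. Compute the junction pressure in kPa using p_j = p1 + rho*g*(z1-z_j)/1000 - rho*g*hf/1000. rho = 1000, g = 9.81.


Junction pressure: p_j = p1 + rho*g*(z1 - z_j)/1000 - rho*g*hf/1000.
Elevation term = 1000*9.81*(0.6 - 0.7)/1000 = -0.981 kPa.
Friction term = 1000*9.81*4.44/1000 = 43.556 kPa.
p_j = 124 + -0.981 - 43.556 = 79.46 kPa.

79.46


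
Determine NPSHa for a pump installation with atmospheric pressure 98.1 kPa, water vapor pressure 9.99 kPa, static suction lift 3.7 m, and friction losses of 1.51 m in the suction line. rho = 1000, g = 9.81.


NPSHa = p_atm/(rho*g) - z_s - hf_s - p_vap/(rho*g).
p_atm/(rho*g) = 98.1*1000 / (1000*9.81) = 10.0 m.
p_vap/(rho*g) = 9.99*1000 / (1000*9.81) = 1.018 m.
NPSHa = 10.0 - 3.7 - 1.51 - 1.018
      = 3.77 m.

3.77


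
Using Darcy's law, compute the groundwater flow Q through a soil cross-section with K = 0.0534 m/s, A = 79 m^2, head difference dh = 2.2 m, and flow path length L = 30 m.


Darcy's law: Q = K * A * i, where i = dh/L.
Hydraulic gradient i = 2.2 / 30 = 0.073333.
Q = 0.0534 * 79 * 0.073333
  = 0.3094 m^3/s.

0.3094


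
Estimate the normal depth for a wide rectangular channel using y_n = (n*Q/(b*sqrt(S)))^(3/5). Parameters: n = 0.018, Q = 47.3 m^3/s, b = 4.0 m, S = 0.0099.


We use the wide-channel approximation y_n = (n*Q/(b*sqrt(S)))^(3/5).
sqrt(S) = sqrt(0.0099) = 0.099499.
Numerator: n*Q = 0.018 * 47.3 = 0.8514.
Denominator: b*sqrt(S) = 4.0 * 0.099499 = 0.397996.
arg = 2.1392.
y_n = 2.1392^(3/5) = 1.5782 m.

1.5782


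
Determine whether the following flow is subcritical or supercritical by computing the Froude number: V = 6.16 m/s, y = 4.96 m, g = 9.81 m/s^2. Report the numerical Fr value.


The Froude number is defined as Fr = V / sqrt(g*y).
g*y = 9.81 * 4.96 = 48.6576.
sqrt(g*y) = sqrt(48.6576) = 6.9755.
Fr = 6.16 / 6.9755 = 0.8831.
Since Fr < 1, the flow is subcritical.

0.8831


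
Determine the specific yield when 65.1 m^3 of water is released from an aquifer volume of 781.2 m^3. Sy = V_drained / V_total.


Specific yield Sy = Volume drained / Total volume.
Sy = 65.1 / 781.2
   = 0.0833.

0.0833


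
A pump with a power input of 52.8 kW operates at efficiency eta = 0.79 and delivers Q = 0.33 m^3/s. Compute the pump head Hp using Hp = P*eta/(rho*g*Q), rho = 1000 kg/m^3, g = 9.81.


Pump head formula: Hp = P * eta / (rho * g * Q).
Numerator: P * eta = 52.8 * 1000 * 0.79 = 41712.0 W.
Denominator: rho * g * Q = 1000 * 9.81 * 0.33 = 3237.3.
Hp = 41712.0 / 3237.3 = 12.88 m.

12.88


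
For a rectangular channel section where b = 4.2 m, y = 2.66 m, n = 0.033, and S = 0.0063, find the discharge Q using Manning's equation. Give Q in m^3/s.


For a rectangular channel, the cross-sectional area A = b * y = 4.2 * 2.66 = 11.17 m^2.
The wetted perimeter P = b + 2y = 4.2 + 2*2.66 = 9.52 m.
Hydraulic radius R = A/P = 11.17/9.52 = 1.1735 m.
Velocity V = (1/n)*R^(2/3)*S^(1/2) = (1/0.033)*1.1735^(2/3)*0.0063^(1/2) = 2.676 m/s.
Discharge Q = A * V = 11.17 * 2.676 = 29.896 m^3/s.

29.896


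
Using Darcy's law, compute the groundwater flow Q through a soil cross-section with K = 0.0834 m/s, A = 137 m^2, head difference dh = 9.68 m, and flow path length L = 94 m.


Darcy's law: Q = K * A * i, where i = dh/L.
Hydraulic gradient i = 9.68 / 94 = 0.102979.
Q = 0.0834 * 137 * 0.102979
  = 1.1766 m^3/s.

1.1766


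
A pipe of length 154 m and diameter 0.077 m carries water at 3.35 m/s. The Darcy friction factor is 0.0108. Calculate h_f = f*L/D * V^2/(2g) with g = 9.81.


Darcy-Weisbach equation: h_f = f * (L/D) * V^2/(2g).
f * L/D = 0.0108 * 154/0.077 = 21.6.
V^2/(2g) = 3.35^2 / (2*9.81) = 11.2225 / 19.62 = 0.572 m.
h_f = 21.6 * 0.572 = 12.355 m.

12.355


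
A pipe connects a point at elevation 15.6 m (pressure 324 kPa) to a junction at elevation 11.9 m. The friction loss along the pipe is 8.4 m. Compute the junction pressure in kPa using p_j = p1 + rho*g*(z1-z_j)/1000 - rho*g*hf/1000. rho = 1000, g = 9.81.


Junction pressure: p_j = p1 + rho*g*(z1 - z_j)/1000 - rho*g*hf/1000.
Elevation term = 1000*9.81*(15.6 - 11.9)/1000 = 36.297 kPa.
Friction term = 1000*9.81*8.4/1000 = 82.404 kPa.
p_j = 324 + 36.297 - 82.404 = 277.89 kPa.

277.89


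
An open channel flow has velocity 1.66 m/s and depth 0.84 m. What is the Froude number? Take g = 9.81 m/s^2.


The Froude number is defined as Fr = V / sqrt(g*y).
g*y = 9.81 * 0.84 = 8.2404.
sqrt(g*y) = sqrt(8.2404) = 2.8706.
Fr = 1.66 / 2.8706 = 0.5783.

0.5783


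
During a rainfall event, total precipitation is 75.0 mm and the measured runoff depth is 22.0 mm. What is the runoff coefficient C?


The runoff coefficient C = runoff depth / rainfall depth.
C = 22.0 / 75.0
  = 0.2933.

0.2933


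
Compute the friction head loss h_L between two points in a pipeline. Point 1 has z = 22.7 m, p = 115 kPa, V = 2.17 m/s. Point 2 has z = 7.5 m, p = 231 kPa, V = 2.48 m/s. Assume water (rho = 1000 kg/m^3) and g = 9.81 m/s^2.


Total head at each section: H = z + p/(rho*g) + V^2/(2g).
H1 = 22.7 + 115*1000/(1000*9.81) + 2.17^2/(2*9.81)
   = 22.7 + 11.723 + 0.24
   = 34.663 m.
H2 = 7.5 + 231*1000/(1000*9.81) + 2.48^2/(2*9.81)
   = 7.5 + 23.547 + 0.3135
   = 31.361 m.
h_L = H1 - H2 = 34.663 - 31.361 = 3.302 m.

3.302


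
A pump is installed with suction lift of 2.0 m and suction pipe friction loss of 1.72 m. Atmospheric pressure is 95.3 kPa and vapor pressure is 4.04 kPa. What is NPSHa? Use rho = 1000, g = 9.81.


NPSHa = p_atm/(rho*g) - z_s - hf_s - p_vap/(rho*g).
p_atm/(rho*g) = 95.3*1000 / (1000*9.81) = 9.715 m.
p_vap/(rho*g) = 4.04*1000 / (1000*9.81) = 0.412 m.
NPSHa = 9.715 - 2.0 - 1.72 - 0.412
      = 5.58 m.

5.58


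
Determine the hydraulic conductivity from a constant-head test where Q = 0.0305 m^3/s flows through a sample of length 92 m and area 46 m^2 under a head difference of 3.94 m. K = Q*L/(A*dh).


From K = Q*L / (A*dh):
Numerator: Q*L = 0.0305 * 92 = 2.806.
Denominator: A*dh = 46 * 3.94 = 181.24.
K = 2.806 / 181.24 = 0.015482 m/s.

0.015482
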